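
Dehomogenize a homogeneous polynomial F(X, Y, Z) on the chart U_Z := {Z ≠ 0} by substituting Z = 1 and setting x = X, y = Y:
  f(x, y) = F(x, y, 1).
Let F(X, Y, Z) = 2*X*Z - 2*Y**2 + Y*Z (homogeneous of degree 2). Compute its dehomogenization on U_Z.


f(x, y) = 2*x - 2*y**2 + y

On U_Z we set Z = 1. Each monomial c·X^i·Y^j·Z^k in F becomes c·x^i·y^j·1^k = c·x^i·y^j.
Substituting Z = 1: F(X, Y, 1) = 2*x - 2*y**2 + y.
Note: deg(f) ≤ deg(F) = 2; strict inequality happens when F is divisible by Z (lost terms).


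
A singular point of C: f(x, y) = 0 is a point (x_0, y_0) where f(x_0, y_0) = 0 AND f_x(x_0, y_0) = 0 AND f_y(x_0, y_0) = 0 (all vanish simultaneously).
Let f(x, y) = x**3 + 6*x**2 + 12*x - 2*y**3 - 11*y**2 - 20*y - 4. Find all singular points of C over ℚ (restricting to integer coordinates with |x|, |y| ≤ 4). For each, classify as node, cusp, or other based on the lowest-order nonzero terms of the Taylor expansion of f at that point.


Singular points: {(-2, -2)}; classification: cusp.

Compute partial derivatives:
  f_x = 3*x**2 + 12*x + 12.
  f_y = -6*y**2 - 22*y - 20.
Scan x_0 ∈ {−4, ..., 4}. For each x_0, f_y(x_0, y) is a polynomial in y; find its integer roots y ∈ {−4, ..., 4}, then test f_x and f at those candidates.
  x = -4: f_y(-4, y) = -6*y**2 - 22*y - 20; vanishes at y ∈ {-2}. (-4, -2): f_x = 12 ≠ 0.
  x = -3: f_y(-3, y) = -6*y**2 - 22*y - 20; vanishes at y ∈ {-2}. (-3, -2): f_x = 3 ≠ 0.
  x = -2: f_y(-2, y) = -6*y**2 - 22*y - 20; vanishes at y ∈ {-2}. (-2, -2): f_x = 0, f = 0 — SINGULAR.
  x = -1: f_y(-1, y) = -6*y**2 - 22*y - 20; vanishes at y ∈ {-2}. (-1, -2): f_x = 3 ≠ 0.
  x = 0: f_y(0, y) = -6*y**2 - 22*y - 20; vanishes at y ∈ {-2}. (0, -2): f_x = 12 ≠ 0.
  x = 1: f_y(1, y) = -6*y**2 - 22*y - 20; vanishes at y ∈ {-2}. (1, -2): f_x = 27 ≠ 0.
  x = 2: f_y(2, y) = -6*y**2 - 22*y - 20; vanishes at y ∈ {-2}. (2, -2): f_x = 48 ≠ 0.
  x = 3: f_y(3, y) = -6*y**2 - 22*y - 20; vanishes at y ∈ {-2}. (3, -2): f_x = 75 ≠ 0.
  x = 4: f_y(4, y) = -6*y**2 - 22*y - 20; vanishes at y ∈ {-2}. (4, -2): f_x = 108 ≠ 0.
Only singular point on the grid: (-2, -2).
Classify: substitute x = -2 + u, y = -2 + v and expand: f = u**3 - 2*v**3 + v**2.
No constant or linear terms (consistent with a singular point). Quadratic part: v**2. Cubic part: u**3 - 2*v**3.
The quadratic part v**2 is a perfect square, so there is a single (double) tangent line v = 0, i.e. y = -2. Restricting the cubic part to that line (v = 0) leaves u**3 ≠ 0, so f is not divisible by v and the branch is v² ≈ -u**3 to lowest order — this is a cusp.
Classification: cusp.


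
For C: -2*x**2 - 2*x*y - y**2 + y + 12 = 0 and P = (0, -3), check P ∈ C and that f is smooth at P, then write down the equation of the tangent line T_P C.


Tangent line at P: 6*x + 7*y + 21 = 0.

Step 1: f(0, -3) = 0, so P lies on C.
Step 2: partial derivatives
  f_x(x, y) = -4*x - 2*y, f_y(x, y) = -2*x - 2*y + 1.
  f_x(P) = 6, f_y(P) = 7 (gradient nonzero, so P is smooth).
Step 3: tangent line at P: 6·(x − 0) + 7·(y − -3) = 0.
Expanding: 6*x + 7*y + 21 = 0.


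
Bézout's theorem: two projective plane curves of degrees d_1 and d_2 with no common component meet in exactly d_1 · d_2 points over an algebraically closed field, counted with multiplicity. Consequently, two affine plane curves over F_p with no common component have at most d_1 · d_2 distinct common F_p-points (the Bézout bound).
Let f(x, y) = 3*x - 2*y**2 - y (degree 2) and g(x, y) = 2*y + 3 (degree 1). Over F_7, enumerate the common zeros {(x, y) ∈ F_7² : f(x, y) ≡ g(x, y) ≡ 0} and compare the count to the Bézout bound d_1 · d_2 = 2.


Common zeros: {(1, 2)}; count = 1; Bézout bound = 2.

deg(f) = 2, deg(g) = 1, so Bézout bound = 2.
Scan x ∈ F_7. For each x, list the y ∈ F_7 with f(x, y) ≡ 0 and those with g(x, y) ≡ 0 (mod 7); the common zeros in that column are the intersection.
  x = 0: f ≡ 0 at y ∈ {0, 3}; g ≡ 0 at y ∈ {2}; common: ∅.
  x = 1: f ≡ 0 at y ∈ {1, 2}; g ≡ 0 at y ∈ {2}; common: {2}.
  x = 2: f ≡ 0 at y ∈ {5}; g ≡ 0 at y ∈ {2}; common: ∅.
  x = 3: f ≡ 0 at y ∈ ∅; g ≡ 0 at y ∈ {2}; common: ∅.
  x = 4: f ≡ 0 at y ∈ ∅; g ≡ 0 at y ∈ {2}; common: ∅.
  x = 5: f ≡ 0 at y ∈ {4, 6}; g ≡ 0 at y ∈ {2}; common: ∅.
  x = 6: f ≡ 0 at y ∈ ∅; g ≡ 0 at y ∈ {2}; common: ∅.
Collecting: common zeros = {(1, 2)}, so the count is 1.
Comparison with the Bézout bound: 1 ≤ 2 = deg(f)·deg(g), as expected for curves with no common component (the affine F_7-count falls short of the bound because intersections may lie at infinity, over extension fields, or carry multiplicity).


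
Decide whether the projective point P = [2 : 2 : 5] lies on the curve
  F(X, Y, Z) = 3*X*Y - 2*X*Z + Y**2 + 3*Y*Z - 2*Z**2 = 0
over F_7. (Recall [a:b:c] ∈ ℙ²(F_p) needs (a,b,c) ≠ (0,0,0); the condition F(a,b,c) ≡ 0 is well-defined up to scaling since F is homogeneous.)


F(2,2,5) ≡ 4 (mod 7); P is NOT on the curve.

Evaluate F(2, 2, 5) term-by-term (mod 7).
  3*X*Y ↦ 3·2·2·1 = 12
  -2*X*Z ↦ -2·2·1·5 = -20
  Y**2 ↦ 1·1·4·1 = 4
  3*Y*Z ↦ 3·1·2·5 = 30
  -2*Z**2 ↦ -2·1·1·25 = -50
Sum: F(2, 2, 5) = (12) + (-20) + (4) + (30) + (-50) = -24.
Reducing mod 7: -24 ≡ 4 (mod 7).
Since F(a, b, c) ≡ 4 ≠ 0 (mod 7), P does NOT lie on the curve.


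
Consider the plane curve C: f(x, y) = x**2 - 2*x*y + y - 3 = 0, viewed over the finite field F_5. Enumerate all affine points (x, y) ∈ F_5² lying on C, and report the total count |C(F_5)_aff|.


Affine F_5-points: {(0, 3), (1, 3), (2, 2), (4, 4)}; count = 4.

For each of the 25 pairs (x, y) ∈ F_5², evaluate f(x, y) mod 5. Record the zeros.
  x = 0: [0↦2, 1↦3, 2↦4, 3↦0, 4↦1]  zeros at y ∈ {3}
  x = 1: [0↦3, 1↦2, 2↦1, 3↦0, 4↦4]  zeros at y ∈ {3}
  x = 2: [0↦1, 1↦3, 2↦0, 3↦2, 4↦4]  zeros at y ∈ {2}
  x = 3: [0↦1, 1↦1, 2↦1, 3↦1, 4↦1]  zeros at y ∈ ∅
  x = 4: [0↦3, 1↦1, 2↦4, 3↦2, 4↦0]  zeros at y ∈ {4}
Collecting zeros: affine points = {(0, 3), (1, 3), (2, 2), (4, 4)}.
Total count |C(F_5)_aff| = 4.


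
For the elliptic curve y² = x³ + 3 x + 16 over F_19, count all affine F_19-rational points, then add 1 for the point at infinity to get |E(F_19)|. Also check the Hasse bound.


Affine points = {(0, 4), (0, 15), (1, 1), (1, 18), (2, 7), (2, 12), (4, 4), (4, 15), (5, 2), (5, 17), (7, 0), (8, 1), (8, 18), (10, 1), (10, 18), (14, 3), (14, 16), (15, 4), (15, 15)}; affine count = 19; |E(F_19)| = 20.

Discriminant check: Δ ∝ 4a³ + 27b² = 4·3³ + 27·16² = 4·27 + 27·256 ≡ 9 (mod 19). Nonzero ⇒ E is nonsingular.
For each x ∈ F_19, compute rhs = x³ + 3·x + 16 mod 19, then count y ∈ F_19 with y² ≡ rhs.
  x = 0: rhs = 16, matching y values: 4, 15 (2 points).
  x = 1: rhs = 1, matching y values: 1, 18 (2 points).
  x = 2: rhs = 11, matching y values: 7, 12 (2 points).
  x = 3: rhs = 14, matching y values: none (0 points).
  x = 4: rhs = 16, matching y values: 4, 15 (2 points).
  x = 5: rhs = 4, matching y values: 2, 17 (2 points).
  x = 6: rhs = 3, matching y values: none (0 points).
  x = 7: rhs = 0, matching y values: 0 (1 points).
  x = 8: rhs = 1, matching y values: 1, 18 (2 points).
  x = 9: rhs = 12, matching y values: none (0 points).
  x = 10: rhs = 1, matching y values: 1, 18 (2 points).
  x = 11: rhs = 12, matching y values: none (0 points).
  x = 12: rhs = 13, matching y values: none (0 points).
  x = 13: rhs = 10, matching y values: none (0 points).
  x = 14: rhs = 9, matching y values: 3, 16 (2 points).
  x = 15: rhs = 16, matching y values: 4, 15 (2 points).
  x = 16: rhs = 18, matching y values: none (0 points).
  x = 17: rhs = 2, matching y values: none (0 points).
  x = 18: rhs = 12, matching y values: none (0 points).
Total affine count: 19.
Full point count |E(F_19)| = 19 + 1 = 20.
Hasse bound: |20 − (19+1)| = |0| = 0 ≤ 2√19 ≈ 8.7178 ✓.


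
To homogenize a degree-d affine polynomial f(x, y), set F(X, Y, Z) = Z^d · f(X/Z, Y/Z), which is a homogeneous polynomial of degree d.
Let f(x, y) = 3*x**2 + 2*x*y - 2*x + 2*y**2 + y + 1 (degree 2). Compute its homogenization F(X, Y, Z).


F(X, Y, Z) = 3*X**2 + 2*X*Y - 2*X*Z + 2*Y**2 + Y*Z + Z**2

deg(f) = 2.
Substitute x = X/Z, y = Y/Z into f, then multiply by Z^2.
  monomial 3·x^2·y^0 ↦ 3·X^2·Y^0·Z^0.
  monomial 2·x^1·y^1 ↦ 2·X^1·Y^1·Z^0.
  monomial -2·x^1·y^0 ↦ -2·X^1·Y^0·Z^1.
  monomial 2·x^0·y^2 ↦ 2·X^0·Y^2·Z^0.
  monomial 1·x^0·y^1 ↦ 1·X^0·Y^1·Z^1.
  monomial 1·x^0·y^0 ↦ 1·X^0·Y^0·Z^2.
Collecting: F(X, Y, Z) = 3*X**2 + 2*X*Y - 2*X*Z + 2*Y**2 + Y*Z + Z**2.


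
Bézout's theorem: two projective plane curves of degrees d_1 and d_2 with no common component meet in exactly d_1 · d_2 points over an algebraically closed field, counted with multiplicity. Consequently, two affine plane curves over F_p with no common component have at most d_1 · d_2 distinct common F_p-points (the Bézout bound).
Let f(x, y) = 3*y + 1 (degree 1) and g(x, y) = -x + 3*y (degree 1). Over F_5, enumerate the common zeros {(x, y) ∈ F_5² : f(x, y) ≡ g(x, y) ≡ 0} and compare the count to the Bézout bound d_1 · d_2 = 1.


Common zeros: {(4, 3)}; count = 1; Bézout bound = 1.

deg(f) = 1, deg(g) = 1, so Bézout bound = 1.
Scan x ∈ F_5. For each x, list the y ∈ F_5 with f(x, y) ≡ 0 and those with g(x, y) ≡ 0 (mod 5); the common zeros in that column are the intersection.
  x = 0: f ≡ 0 at y ∈ {3}; g ≡ 0 at y ∈ {0}; common: ∅.
  x = 1: f ≡ 0 at y ∈ {3}; g ≡ 0 at y ∈ {2}; common: ∅.
  x = 2: f ≡ 0 at y ∈ {3}; g ≡ 0 at y ∈ {4}; common: ∅.
  x = 3: f ≡ 0 at y ∈ {3}; g ≡ 0 at y ∈ {1}; common: ∅.
  x = 4: f ≡ 0 at y ∈ {3}; g ≡ 0 at y ∈ {3}; common: {3}.
Collecting: common zeros = {(4, 3)}, so the count is 1.
Comparison with the Bézout bound: 1 ≤ 1 = deg(f)·deg(g), as expected for curves with no common component (the bound is attained).


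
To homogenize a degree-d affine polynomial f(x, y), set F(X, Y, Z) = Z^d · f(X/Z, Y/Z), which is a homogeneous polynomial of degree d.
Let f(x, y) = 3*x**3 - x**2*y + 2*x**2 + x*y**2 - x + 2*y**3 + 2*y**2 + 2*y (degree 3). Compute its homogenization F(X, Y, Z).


F(X, Y, Z) = 3*X**3 - X**2*Y + 2*X**2*Z + X*Y**2 - X*Z**2 + 2*Y**3 + 2*Y**2*Z + 2*Y*Z**2

deg(f) = 3.
Substitute x = X/Z, y = Y/Z into f, then multiply by Z^3.
  monomial 3·x^3·y^0 ↦ 3·X^3·Y^0·Z^0.
  monomial -1·x^2·y^1 ↦ -1·X^2·Y^1·Z^0.
  monomial 2·x^2·y^0 ↦ 2·X^2·Y^0·Z^1.
  monomial 1·x^1·y^2 ↦ 1·X^1·Y^2·Z^0.
  monomial -1·x^1·y^0 ↦ -1·X^1·Y^0·Z^2.
  monomial 2·x^0·y^3 ↦ 2·X^0·Y^3·Z^0.
  monomial 2·x^0·y^2 ↦ 2·X^0·Y^2·Z^1.
  monomial 2·x^0·y^1 ↦ 2·X^0·Y^1·Z^2.
Collecting: F(X, Y, Z) = 3*X**3 - X**2*Y + 2*X**2*Z + X*Y**2 - X*Z**2 + 2*Y**3 + 2*Y**2*Z + 2*Y*Z**2.


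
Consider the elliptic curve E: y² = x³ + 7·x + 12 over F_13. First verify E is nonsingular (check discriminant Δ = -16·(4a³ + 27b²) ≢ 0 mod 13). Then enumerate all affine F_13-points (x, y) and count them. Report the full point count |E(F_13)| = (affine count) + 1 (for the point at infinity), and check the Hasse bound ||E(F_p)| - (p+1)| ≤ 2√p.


Affine points = {(0, 5), (0, 8), (4, 0), (5, 4), (5, 9), (6, 6), (6, 7), (7, 1), (7, 12), (10, 4), (10, 9), (11, 4), (11, 9), (12, 2), (12, 11)}; affine count = 15; |E(F_13)| = 16.

Discriminant check: Δ ∝ 4a³ + 27b² = 4·7³ + 27·12² = 4·343 + 27·144 ≡ 8 (mod 13). Nonzero ⇒ E is nonsingular.
For each x ∈ F_13, compute rhs = x³ + 7·x + 12 mod 13, then count y ∈ F_13 with y² ≡ rhs.
  x = 0: rhs = 12, matching y values: 5, 8 (2 points).
  x = 1: rhs = 7, matching y values: none (0 points).
  x = 2: rhs = 8, matching y values: none (0 points).
  x = 3: rhs = 8, matching y values: none (0 points).
  x = 4: rhs = 0, matching y values: 0 (1 points).
  x = 5: rhs = 3, matching y values: 4, 9 (2 points).
  x = 6: rhs = 10, matching y values: 6, 7 (2 points).
  x = 7: rhs = 1, matching y values: 1, 12 (2 points).
  x = 8: rhs = 8, matching y values: none (0 points).
  x = 9: rhs = 11, matching y values: none (0 points).
  x = 10: rhs = 3, matching y values: 4, 9 (2 points).
  x = 11: rhs = 3, matching y values: 4, 9 (2 points).
  x = 12: rhs = 4, matching y values: 2, 11 (2 points).
Total affine count: 15.
Full point count |E(F_13)| = 15 + 1 = 16.
Hasse bound: |16 − (13+1)| = |2| = 2 ≤ 2√13 ≈ 7.2111 ✓.


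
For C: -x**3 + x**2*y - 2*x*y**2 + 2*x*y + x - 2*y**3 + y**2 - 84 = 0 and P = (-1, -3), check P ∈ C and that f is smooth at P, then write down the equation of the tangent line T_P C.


Tangent line at P: -20*x - 73*y - 239 = 0.

Step 1: f(-1, -3) = 0, so P lies on C.
Step 2: partial derivatives
  f_x(x, y) = -3*x**2 + 2*x*y - 2*y**2 + 2*y + 1, f_y(x, y) = x**2 - 4*x*y + 2*x - 6*y**2 + 2*y.
  f_x(P) = -20, f_y(P) = -73 (gradient nonzero, so P is smooth).
Step 3: tangent line at P: -20·(x − -1) + -73·(y − -3) = 0.
Expanding: -20*x - 73*y - 239 = 0.


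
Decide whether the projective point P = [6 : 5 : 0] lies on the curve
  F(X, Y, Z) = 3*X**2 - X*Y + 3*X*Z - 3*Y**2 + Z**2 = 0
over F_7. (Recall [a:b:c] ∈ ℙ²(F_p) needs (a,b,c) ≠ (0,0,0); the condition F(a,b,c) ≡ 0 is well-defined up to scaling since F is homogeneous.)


F(6,5,0) ≡ 3 (mod 7); P is NOT on the curve.

Evaluate F(6, 5, 0) term-by-term (mod 7).
  3*X**2 ↦ 3·36·1·1 = 108
  -X*Y ↦ -1·6·5·1 = -30
  3*X*Z ↦ 3·6·1·0 = 0
  -3*Y**2 ↦ -3·1·25·1 = -75
  Z**2 ↦ 1·1·1·0 = 0
Sum: F(6, 5, 0) = (108) + (-30) + (0) + (-75) + (0) = 3.
Reducing mod 7: 3 ≡ 3 (mod 7).
Since F(a, b, c) ≡ 3 ≠ 0 (mod 7), P does NOT lie on the curve.


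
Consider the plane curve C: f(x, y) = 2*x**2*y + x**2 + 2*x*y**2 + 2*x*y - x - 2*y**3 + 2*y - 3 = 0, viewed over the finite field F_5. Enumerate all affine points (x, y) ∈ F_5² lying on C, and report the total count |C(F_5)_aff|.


Affine F_5-points: {(0, 2), (1, 4), (2, 1), (3, 4)}; count = 4.

For each of the 25 pairs (x, y) ∈ F_5², evaluate f(x, y) mod 5. Record the zeros.
  x = 0: [0↦2, 1↦2, 2↦0, 3↦4, 4↦2]  zeros at y ∈ {2}
  x = 1: [0↦2, 1↦3, 2↦1, 3↦4, 4↦0]  zeros at y ∈ {4}
  x = 2: [0↦4, 1↦0, 2↦2, 3↦3, 4↦1]  zeros at y ∈ {1}
  x = 3: [0↦3, 1↦3, 2↦3, 3↦1, 4↦0]  zeros at y ∈ {4}
  x = 4: [0↦4, 1↦2, 2↦4, 3↦3, 4↦2]  zeros at y ∈ ∅
Collecting zeros: affine points = {(0, 2), (1, 4), (2, 1), (3, 4)}.
Total count |C(F_5)_aff| = 4.


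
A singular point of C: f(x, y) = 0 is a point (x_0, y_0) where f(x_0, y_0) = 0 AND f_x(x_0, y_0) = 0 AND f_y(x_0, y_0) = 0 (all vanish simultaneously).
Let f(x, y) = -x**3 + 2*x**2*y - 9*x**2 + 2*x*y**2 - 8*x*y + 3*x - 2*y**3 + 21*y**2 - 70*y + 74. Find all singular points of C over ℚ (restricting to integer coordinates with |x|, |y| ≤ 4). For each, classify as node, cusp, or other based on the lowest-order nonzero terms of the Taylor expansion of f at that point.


Singular points: {(-1, 3)}; classification: cusp.

Compute partial derivatives:
  f_x = -3*x**2 + 4*x*y - 18*x + 2*y**2 - 8*y + 3.
  f_y = 2*x**2 + 4*x*y - 8*x - 6*y**2 + 42*y - 70.
Scan x_0 ∈ {−4, ..., 4}. For each x_0, f_y(x_0, y) is a polynomial in y; find its integer roots y ∈ {−4, ..., 4}, then test f_x and f at those candidates.
  x = -4: f_y(-4, y) = -6*y**2 + 26*y - 6; no integer root y with |y| ≤ 4.
  x = -3: f_y(-3, y) = -6*y**2 + 30*y - 28; no integer root y with |y| ≤ 4.
  x = -2: f_y(-2, y) = -6*y**2 + 34*y - 46; no integer root y with |y| ≤ 4.
  x = -1: f_y(-1, y) = -6*y**2 + 38*y - 60; vanishes at y ∈ {3}. (-1, 3): f_x = 0, f = 0 — SINGULAR.
  x = 0: f_y(0, y) = -6*y**2 + 42*y - 70; no integer root y with |y| ≤ 4.
  x = 1: f_y(1, y) = -6*y**2 + 46*y - 76; no integer root y with |y| ≤ 4.
  x = 2: f_y(2, y) = -6*y**2 + 50*y - 78; no integer root y with |y| ≤ 4.
  x = 3: f_y(3, y) = -6*y**2 + 54*y - 76; no integer root y with |y| ≤ 4.
  x = 4: f_y(4, y) = -6*y**2 + 58*y - 70; no integer root y with |y| ≤ 4.
Only singular point on the grid: (-1, 3).
Classify: substitute x = -1 + u, y = 3 + v and expand: f = -u**3 + 2*u**2*v + 2*u*v**2 - 2*v**3 + v**2.
No constant or linear terms (consistent with a singular point). Quadratic part: v**2. Cubic part: -u**3 + 2*u**2*v + 2*u*v**2 - 2*v**3.
The quadratic part v**2 is a perfect square, so there is a single (double) tangent line v = 0, i.e. y = 3. Restricting the cubic part to that line (v = 0) leaves -u**3 ≠ 0, so f is not divisible by v and the branch is v² ≈ u**3 to lowest order — this is a cusp.
Classification: cusp.


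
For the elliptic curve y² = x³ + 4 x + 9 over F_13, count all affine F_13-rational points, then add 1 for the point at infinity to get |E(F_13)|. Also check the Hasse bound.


Affine points = {(0, 3), (0, 10), (1, 1), (1, 12), (2, 5), (2, 8), (3, 3), (3, 10), (7, 4), (7, 9), (10, 3), (10, 10), (12, 2), (12, 11)}; affine count = 14; |E(F_13)| = 15.

Discriminant check: Δ ∝ 4a³ + 27b² = 4·4³ + 27·9² = 4·64 + 27·81 ≡ 12 (mod 13). Nonzero ⇒ E is nonsingular.
For each x ∈ F_13, compute rhs = x³ + 4·x + 9 mod 13, then count y ∈ F_13 with y² ≡ rhs.
  x = 0: rhs = 9, matching y values: 3, 10 (2 points).
  x = 1: rhs = 1, matching y values: 1, 12 (2 points).
  x = 2: rhs = 12, matching y values: 5, 8 (2 points).
  x = 3: rhs = 9, matching y values: 3, 10 (2 points).
  x = 4: rhs = 11, matching y values: none (0 points).
  x = 5: rhs = 11, matching y values: none (0 points).
  x = 6: rhs = 2, matching y values: none (0 points).
  x = 7: rhs = 3, matching y values: 4, 9 (2 points).
  x = 8: rhs = 7, matching y values: none (0 points).
  x = 9: rhs = 7, matching y values: none (0 points).
  x = 10: rhs = 9, matching y values: 3, 10 (2 points).
  x = 11: rhs = 6, matching y values: none (0 points).
  x = 12: rhs = 4, matching y values: 2, 11 (2 points).
Total affine count: 14.
Full point count |E(F_13)| = 14 + 1 = 15.
Hasse bound: |15 − (13+1)| = |1| = 1 ≤ 2√13 ≈ 7.2111 ✓.


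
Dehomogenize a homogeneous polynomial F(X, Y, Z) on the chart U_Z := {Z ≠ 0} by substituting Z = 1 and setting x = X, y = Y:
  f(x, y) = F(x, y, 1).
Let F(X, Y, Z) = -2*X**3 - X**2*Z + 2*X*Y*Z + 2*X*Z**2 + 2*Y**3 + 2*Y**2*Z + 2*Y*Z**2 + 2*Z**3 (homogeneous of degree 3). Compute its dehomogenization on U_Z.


f(x, y) = -2*x**3 - x**2 + 2*x*y + 2*x + 2*y**3 + 2*y**2 + 2*y + 2

On U_Z we set Z = 1. Each monomial c·X^i·Y^j·Z^k in F becomes c·x^i·y^j·1^k = c·x^i·y^j.
Substituting Z = 1: F(X, Y, 1) = -2*x**3 - x**2 + 2*x*y + 2*x + 2*y**3 + 2*y**2 + 2*y + 2.
Note: deg(f) ≤ deg(F) = 3; strict inequality happens when F is divisible by Z (lost terms).


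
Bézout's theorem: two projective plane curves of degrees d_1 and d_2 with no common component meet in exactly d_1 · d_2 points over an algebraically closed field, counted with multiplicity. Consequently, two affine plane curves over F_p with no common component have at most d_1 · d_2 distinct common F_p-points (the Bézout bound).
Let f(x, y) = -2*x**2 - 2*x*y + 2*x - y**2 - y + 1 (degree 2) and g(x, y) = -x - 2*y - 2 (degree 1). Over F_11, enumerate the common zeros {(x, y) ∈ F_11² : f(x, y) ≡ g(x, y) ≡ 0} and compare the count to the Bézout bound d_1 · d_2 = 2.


Common zeros: {(7, 1), (9, 0)}; count = 2; Bézout bound = 2.

deg(f) = 2, deg(g) = 1, so Bézout bound = 2.
Scan x ∈ F_11. For each x, list the y ∈ F_11 with f(x, y) ≡ 0 and those with g(x, y) ≡ 0 (mod 11); the common zeros in that column are the intersection.
  x = 0: f ≡ 0 at y ∈ {3, 7}; g ≡ 0 at y ∈ {10}; common: ∅.
  x = 1: f ≡ 0 at y ∈ ∅; g ≡ 0 at y ∈ {4}; common: ∅.
  x = 2: f ≡ 0 at y ∈ ∅; g ≡ 0 at y ∈ {9}; common: ∅.
  x = 3: f ≡ 0 at y ∈ {0, 4}; g ≡ 0 at y ∈ {3}; common: ∅.
  x = 4: f ≡ 0 at y ∈ {1}; g ≡ 0 at y ∈ {8}; common: ∅.
  x = 5: f ≡ 0 at y ∈ {4, 7}; g ≡ 0 at y ∈ {2}; common: ∅.
  x = 6: f ≡ 0 at y ∈ ∅; g ≡ 0 at y ∈ {7}; common: ∅.
  x = 7: f ≡ 0 at y ∈ {1, 6}; g ≡ 0 at y ∈ {1}; common: {1}.
  x = 8: f ≡ 0 at y ∈ ∅; g ≡ 0 at y ∈ {6}; common: ∅.
  x = 9: f ≡ 0 at y ∈ {0, 3}; g ≡ 0 at y ∈ {0}; common: {0}.
  x = 10: f ≡ 0 at y ∈ {6}; g ≡ 0 at y ∈ {5}; common: ∅.
Collecting: common zeros = {(7, 1), (9, 0)}, so the count is 2.
Comparison with the Bézout bound: 2 ≤ 2 = deg(f)·deg(g), as expected for curves with no common component (the bound is attained).


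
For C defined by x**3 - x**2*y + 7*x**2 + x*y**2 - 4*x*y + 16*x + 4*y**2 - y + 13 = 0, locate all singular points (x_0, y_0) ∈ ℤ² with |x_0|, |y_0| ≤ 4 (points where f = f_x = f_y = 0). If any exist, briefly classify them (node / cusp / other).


Singular points: {(-3, -1)}; classification: node.

Compute partial derivatives:
  f_x = 3*x**2 - 2*x*y + 14*x + y**2 - 4*y + 16.
  f_y = -x**2 + 2*x*y - 4*x + 8*y - 1.
Scan x_0 ∈ {−4, ..., 4}. For each x_0, f_y(x_0, y) is a polynomial in y; find its integer roots y ∈ {−4, ..., 4}, then test f_x and f at those candidates.
  x = -4: f_y(-4, y) = -1; no integer root y with |y| ≤ 4.
  x = -3: f_y(-3, y) = 2*y + 2; vanishes at y ∈ {-1}. (-3, -1): f_x = 0, f = 0 — SINGULAR.
  x = -2: f_y(-2, y) = 4*y + 3; no integer root y with |y| ≤ 4.
  x = -1: f_y(-1, y) = 6*y + 2; no integer root y with |y| ≤ 4.
  x = 0: f_y(0, y) = 8*y - 1; no integer root y with |y| ≤ 4.
  x = 1: f_y(1, y) = 10*y - 6; no integer root y with |y| ≤ 4.
  x = 2: f_y(2, y) = 12*y - 13; no integer root y with |y| ≤ 4.
  x = 3: f_y(3, y) = 14*y - 22; no integer root y with |y| ≤ 4.
  x = 4: f_y(4, y) = 16*y - 33; no integer root y with |y| ≤ 4.
Only singular point on the grid: (-3, -1).
Classify: substitute x = -3 + u, y = -1 + v and expand: f = u**3 - u**2*v - u**2 + u*v**2 + v**2.
No constant or linear terms (consistent with a singular point). Quadratic part: -u**2 + v**2. Cubic part: u**3 - u**2*v + u*v**2.
The quadratic part v**2 - u**2 = (v − u)(v + u) splits into two distinct linear factors, so there are two distinct tangent lines y − -1 = ±(x − -3) — this is a node (ordinary double point).
Classification: node.


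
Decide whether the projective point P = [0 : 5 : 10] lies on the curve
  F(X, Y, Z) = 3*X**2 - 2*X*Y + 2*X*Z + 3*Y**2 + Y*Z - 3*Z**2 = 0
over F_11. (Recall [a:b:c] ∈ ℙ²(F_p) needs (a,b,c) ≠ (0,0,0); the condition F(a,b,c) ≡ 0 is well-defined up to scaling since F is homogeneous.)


F(0,5,10) ≡ 1 (mod 11); P is NOT on the curve.

Evaluate F(0, 5, 10) term-by-term (mod 11).
  3*X**2 ↦ 3·0·1·1 = 0
  -2*X*Y ↦ -2·0·5·1 = 0
  2*X*Z ↦ 2·0·1·10 = 0
  3*Y**2 ↦ 3·1·25·1 = 75
  Y*Z ↦ 1·1·5·10 = 50
  -3*Z**2 ↦ -3·1·1·100 = -300
Sum: F(0, 5, 10) = (0) + (0) + (0) + (75) + (50) + (-300) = -175.
Reducing mod 11: -175 ≡ 1 (mod 11).
Since F(a, b, c) ≡ 1 ≠ 0 (mod 11), P does NOT lie on the curve.


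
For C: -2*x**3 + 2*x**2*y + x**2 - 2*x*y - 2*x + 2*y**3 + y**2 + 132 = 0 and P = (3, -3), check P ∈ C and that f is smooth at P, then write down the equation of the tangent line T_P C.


Tangent line at P: -80*x + 60*y + 420 = 0.

Step 1: f(3, -3) = 0, so P lies on C.
Step 2: partial derivatives
  f_x(x, y) = -6*x**2 + 4*x*y + 2*x - 2*y - 2, f_y(x, y) = 2*x**2 - 2*x + 6*y**2 + 2*y.
  f_x(P) = -80, f_y(P) = 60 (gradient nonzero, so P is smooth).
Step 3: tangent line at P: -80·(x − 3) + 60·(y − -3) = 0.
Expanding: -80*x + 60*y + 420 = 0.


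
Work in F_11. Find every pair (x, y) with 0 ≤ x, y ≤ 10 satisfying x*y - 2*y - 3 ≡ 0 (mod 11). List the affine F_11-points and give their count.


Affine F_11-points: {(0, 4), (1, 8), (3, 3), (4, 7), (5, 1), (6, 9), (7, 5), (8, 6), (9, 2), (10, 10)}; count = 10.

For each of the 121 pairs (x, y) ∈ F_11², evaluate f(x, y) mod 11. Record the zeros.
  x = 0: [0↦8, 1↦6, 2↦4, 3↦2, 4↦0, 5↦9, 6↦7, 7↦5, 8↦3, 9↦1, 10↦10]  zeros at y ∈ {4}
  x = 1: [0↦8, 1↦7, 2↦6, 3↦5, 4↦4, 5↦3, 6↦2, 7↦1, 8↦0, 9↦10, 10↦9]  zeros at y ∈ {8}
  x = 2: [0↦8, 1↦8, 2↦8, 3↦8, 4↦8, 5↦8, 6↦8, 7↦8, 8↦8, 9↦8, 10↦8]  zeros at y ∈ ∅
  x = 3: [0↦8, 1↦9, 2↦10, 3↦0, 4↦1, 5↦2, 6↦3, 7↦4, 8↦5, 9↦6, 10↦7]  zeros at y ∈ {3}
  x = 4: [0↦8, 1↦10, 2↦1, 3↦3, 4↦5, 5↦7, 6↦9, 7↦0, 8↦2, 9↦4, 10↦6]  zeros at y ∈ {7}
  x = 5: [0↦8, 1↦0, 2↦3, 3↦6, 4↦9, 5↦1, 6↦4, 7↦7, 8↦10, 9↦2, 10↦5]  zeros at y ∈ {1}
  x = 6: [0↦8, 1↦1, 2↦5, 3↦9, 4↦2, 5↦6, 6↦10, 7↦3, 8↦7, 9↦0, 10↦4]  zeros at y ∈ {9}
  x = 7: [0↦8, 1↦2, 2↦7, 3↦1, 4↦6, 5↦0, 6↦5, 7↦10, 8↦4, 9↦9, 10↦3]  zeros at y ∈ {5}
  x = 8: [0↦8, 1↦3, 2↦9, 3↦4, 4↦10, 5↦5, 6↦0, 7↦6, 8↦1, 9↦7, 10↦2]  zeros at y ∈ {6}
  x = 9: [0↦8, 1↦4, 2↦0, 3↦7, 4↦3, 5↦10, 6↦6, 7↦2, 8↦9, 9↦5, 10↦1]  zeros at y ∈ {2}
  x = 10: [0↦8, 1↦5, 2↦2, 3↦10, 4↦7, 5↦4, 6↦1, 7↦9, 8↦6, 9↦3, 10↦0]  zeros at y ∈ {10}
Collecting zeros: affine points = {(0, 4), (1, 8), (3, 3), (4, 7), (5, 1), (6, 9), (7, 5), (8, 6), (9, 2), (10, 10)}.
Total count |C(F_11)_aff| = 10.


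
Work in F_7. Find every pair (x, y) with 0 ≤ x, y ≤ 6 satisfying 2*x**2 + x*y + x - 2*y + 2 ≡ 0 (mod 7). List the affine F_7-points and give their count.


Affine F_7-points: {(0, 1), (1, 5), (3, 5), (4, 2), (5, 2), (6, 1)}; count = 6.

For each of the 49 pairs (x, y) ∈ F_7², evaluate f(x, y) mod 7. Record the zeros.
  x = 0: [0↦2, 1↦0, 2↦5, 3↦3, 4↦1, 5↦6, 6↦4]  zeros at y ∈ {1}
  x = 1: [0↦5, 1↦4, 2↦3, 3↦2, 4↦1, 5↦0, 6↦6]  zeros at y ∈ {5}
  x = 2: [0↦5, 1↦5, 2↦5, 3↦5, 4↦5, 5↦5, 6↦5]  zeros at y ∈ ∅
  x = 3: [0↦2, 1↦3, 2↦4, 3↦5, 4↦6, 5↦0, 6↦1]  zeros at y ∈ {5}
  x = 4: [0↦3, 1↦5, 2↦0, 3↦2, 4↦4, 5↦6, 6↦1]  zeros at y ∈ {2}
  x = 5: [0↦1, 1↦4, 2↦0, 3↦3, 4↦6, 5↦2, 6↦5]  zeros at y ∈ {2}
  x = 6: [0↦3, 1↦0, 2↦4, 3↦1, 4↦5, 5↦2, 6↦6]  zeros at y ∈ {1}
Collecting zeros: affine points = {(0, 1), (1, 5), (3, 5), (4, 2), (5, 2), (6, 1)}.
Total count |C(F_7)_aff| = 6.


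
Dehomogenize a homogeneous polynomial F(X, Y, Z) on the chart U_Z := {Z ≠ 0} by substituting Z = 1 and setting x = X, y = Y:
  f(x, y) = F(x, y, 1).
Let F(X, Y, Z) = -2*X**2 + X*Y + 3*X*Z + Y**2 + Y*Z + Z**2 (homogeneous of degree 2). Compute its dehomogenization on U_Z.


f(x, y) = -2*x**2 + x*y + 3*x + y**2 + y + 1

On U_Z we set Z = 1. Each monomial c·X^i·Y^j·Z^k in F becomes c·x^i·y^j·1^k = c·x^i·y^j.
Substituting Z = 1: F(X, Y, 1) = -2*x**2 + x*y + 3*x + y**2 + y + 1.
Note: deg(f) ≤ deg(F) = 2; strict inequality happens when F is divisible by Z (lost terms).


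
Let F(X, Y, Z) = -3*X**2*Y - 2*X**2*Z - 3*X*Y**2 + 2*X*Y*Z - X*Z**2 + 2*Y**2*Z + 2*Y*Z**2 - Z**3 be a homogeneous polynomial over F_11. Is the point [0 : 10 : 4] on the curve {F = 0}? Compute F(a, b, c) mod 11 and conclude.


F(0,10,4) ≡ 0 (mod 11); P is on the curve.

Evaluate F(0, 10, 4) term-by-term (mod 11).
  -3*X**2*Y ↦ -3·0·10·1 = 0
  -2*X**2*Z ↦ -2·0·1·4 = 0
  -3*X*Y**2 ↦ -3·0·100·1 = 0
  2*X*Y*Z ↦ 2·0·10·4 = 0
  -X*Z**2 ↦ -1·0·1·16 = 0
  2*Y**2*Z ↦ 2·1·100·4 = 800
  2*Y*Z**2 ↦ 2·1·10·16 = 320
  -Z**3 ↦ -1·1·1·64 = -64
Sum: F(0, 10, 4) = (0) + (0) + (0) + (0) + (0) + (800) + (320) + (-64) = 1056.
Reducing mod 11: 1056 ≡ 0 (mod 11).
Since F(a, b, c) ≡ 0 (mod 11), P lies on the curve.


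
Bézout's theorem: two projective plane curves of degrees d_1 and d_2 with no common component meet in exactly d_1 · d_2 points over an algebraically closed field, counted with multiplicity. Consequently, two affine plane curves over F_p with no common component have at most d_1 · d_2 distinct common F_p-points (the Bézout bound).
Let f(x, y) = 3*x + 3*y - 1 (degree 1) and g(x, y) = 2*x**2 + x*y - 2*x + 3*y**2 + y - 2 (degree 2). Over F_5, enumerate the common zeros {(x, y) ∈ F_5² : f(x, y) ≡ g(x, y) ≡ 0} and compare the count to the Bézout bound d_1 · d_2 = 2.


Common zeros: ∅; count = 0; Bézout bound = 2.

deg(f) = 1, deg(g) = 2, so Bézout bound = 2.
Scan x ∈ F_5. For each x, list the y ∈ F_5 with f(x, y) ≡ 0 and those with g(x, y) ≡ 0 (mod 5); the common zeros in that column are the intersection.
  x = 0: f ≡ 0 at y ∈ {2}; g ≡ 0 at y ∈ {4}; common: ∅.
  x = 1: f ≡ 0 at y ∈ {1}; g ≡ 0 at y ∈ ∅; common: ∅.
  x = 2: f ≡ 0 at y ∈ {0}; g ≡ 0 at y ∈ {2}; common: ∅.
  x = 3: f ≡ 0 at y ∈ {4}; g ≡ 0 at y ∈ {0, 2}; common: ∅.
  x = 4: f ≡ 0 at y ∈ {3}; g ≡ 0 at y ∈ {1, 4}; common: ∅.
Collecting: common zeros = ∅, so the count is 0.
Comparison with the Bézout bound: 0 ≤ 2 = deg(f)·deg(g), as expected for curves with no common component (the affine F_5-count falls short of the bound because intersections may lie at infinity, over extension fields, or carry multiplicity).


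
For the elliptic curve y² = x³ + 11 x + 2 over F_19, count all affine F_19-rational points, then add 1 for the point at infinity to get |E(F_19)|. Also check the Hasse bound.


Affine points = {(3, 9), (3, 10), (5, 7), (5, 12), (7, 2), (7, 17), (12, 0), (13, 9), (13, 10), (18, 3), (18, 16)}; affine count = 11; |E(F_19)| = 12.

Discriminant check: Δ ∝ 4a³ + 27b² = 4·11³ + 27·2² = 4·1331 + 27·4 ≡ 17 (mod 19). Nonzero ⇒ E is nonsingular.
For each x ∈ F_19, compute rhs = x³ + 11·x + 2 mod 19, then count y ∈ F_19 with y² ≡ rhs.
  x = 0: rhs = 2, matching y values: none (0 points).
  x = 1: rhs = 14, matching y values: none (0 points).
  x = 2: rhs = 13, matching y values: none (0 points).
  x = 3: rhs = 5, matching y values: 9, 10 (2 points).
  x = 4: rhs = 15, matching y values: none (0 points).
  x = 5: rhs = 11, matching y values: 7, 12 (2 points).
  x = 6: rhs = 18, matching y values: none (0 points).
  x = 7: rhs = 4, matching y values: 2, 17 (2 points).
  x = 8: rhs = 13, matching y values: none (0 points).
  x = 9: rhs = 13, matching y values: none (0 points).
  x = 10: rhs = 10, matching y values: none (0 points).
  x = 11: rhs = 10, matching y values: none (0 points).
  x = 12: rhs = 0, matching y values: 0 (1 points).
  x = 13: rhs = 5, matching y values: 9, 10 (2 points).
  x = 14: rhs = 12, matching y values: none (0 points).
  x = 15: rhs = 8, matching y values: none (0 points).
  x = 16: rhs = 18, matching y values: none (0 points).
  x = 17: rhs = 10, matching y values: none (0 points).
  x = 18: rhs = 9, matching y values: 3, 16 (2 points).
Total affine count: 11.
Full point count |E(F_19)| = 11 + 1 = 12.
Hasse bound: |12 − (19+1)| = |-8| = 8 ≤ 2√19 ≈ 8.7178 ✓.


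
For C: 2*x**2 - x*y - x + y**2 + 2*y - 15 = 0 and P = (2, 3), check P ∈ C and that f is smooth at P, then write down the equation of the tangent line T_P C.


Tangent line at P: 4*x + 6*y - 26 = 0.

Step 1: f(2, 3) = 0, so P lies on C.
Step 2: partial derivatives
  f_x(x, y) = 4*x - y - 1, f_y(x, y) = -x + 2*y + 2.
  f_x(P) = 4, f_y(P) = 6 (gradient nonzero, so P is smooth).
Step 3: tangent line at P: 4·(x − 2) + 6·(y − 3) = 0.
Expanding: 4*x + 6*y - 26 = 0.


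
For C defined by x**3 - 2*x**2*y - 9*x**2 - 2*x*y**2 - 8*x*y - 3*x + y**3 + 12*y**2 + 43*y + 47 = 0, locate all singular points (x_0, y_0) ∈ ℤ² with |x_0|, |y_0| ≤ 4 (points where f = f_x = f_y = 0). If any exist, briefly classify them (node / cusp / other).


Singular points: {(1, -3)}; classification: cusp.

Compute partial derivatives:
  f_x = 3*x**2 - 4*x*y - 18*x - 2*y**2 - 8*y - 3.
  f_y = -2*x**2 - 4*x*y - 8*x + 3*y**2 + 24*y + 43.
Scan x_0 ∈ {−4, ..., 4}. For each x_0, f_y(x_0, y) is a polynomial in y; find its integer roots y ∈ {−4, ..., 4}, then test f_x and f at those candidates.
  x = -4: f_y(-4, y) = 3*y**2 + 40*y + 43; no integer root y with |y| ≤ 4.
  x = -3: f_y(-3, y) = 3*y**2 + 36*y + 49; no integer root y with |y| ≤ 4.
  x = -2: f_y(-2, y) = 3*y**2 + 32*y + 51; no integer root y with |y| ≤ 4.
  x = -1: f_y(-1, y) = 3*y**2 + 28*y + 49; no integer root y with |y| ≤ 4.
  x = 0: f_y(0, y) = 3*y**2 + 24*y + 43; no integer root y with |y| ≤ 4.
  x = 1: f_y(1, y) = 3*y**2 + 20*y + 33; vanishes at y ∈ {-3}. (1, -3): f_x = 0, f = 0 — SINGULAR.
  x = 2: f_y(2, y) = 3*y**2 + 16*y + 19; no integer root y with |y| ≤ 4.
  x = 3: f_y(3, y) = 3*y**2 + 12*y + 1; no integer root y with |y| ≤ 4.
  x = 4: f_y(4, y) = 3*y**2 + 8*y - 21; no integer root y with |y| ≤ 4.
Only singular point on the grid: (1, -3).
Classify: substitute x = 1 + u, y = -3 + v and expand: f = u**3 - 2*u**2*v - 2*u*v**2 + v**3 + v**2.
No constant or linear terms (consistent with a singular point). Quadratic part: v**2. Cubic part: u**3 - 2*u**2*v - 2*u*v**2 + v**3.
The quadratic part v**2 is a perfect square, so there is a single (double) tangent line v = 0, i.e. y = -3. Restricting the cubic part to that line (v = 0) leaves u**3 ≠ 0, so f is not divisible by v and the branch is v² ≈ -u**3 to lowest order — this is a cusp.
Classification: cusp.


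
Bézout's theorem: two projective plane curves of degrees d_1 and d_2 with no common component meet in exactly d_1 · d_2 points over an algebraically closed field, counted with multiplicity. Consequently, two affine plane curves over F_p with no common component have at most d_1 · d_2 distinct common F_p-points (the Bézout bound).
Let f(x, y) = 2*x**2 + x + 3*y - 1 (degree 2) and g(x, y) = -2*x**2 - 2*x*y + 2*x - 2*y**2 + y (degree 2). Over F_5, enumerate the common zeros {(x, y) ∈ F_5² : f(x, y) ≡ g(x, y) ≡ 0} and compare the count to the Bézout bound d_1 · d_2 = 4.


Common zeros: ∅; count = 0; Bézout bound = 4.

deg(f) = 2, deg(g) = 2, so Bézout bound = 4.
Scan x ∈ F_5. For each x, list the y ∈ F_5 with f(x, y) ≡ 0 and those with g(x, y) ≡ 0 (mod 5); the common zeros in that column are the intersection.
  x = 0: f ≡ 0 at y ∈ {2}; g ≡ 0 at y ∈ {0, 3}; common: ∅.
  x = 1: f ≡ 0 at y ∈ {1}; g ≡ 0 at y ∈ {0, 2}; common: ∅.
  x = 2: f ≡ 0 at y ∈ {2}; g ≡ 0 at y ∈ ∅; common: ∅.
  x = 3: f ≡ 0 at y ∈ {0}; g ≡ 0 at y ∈ {2, 3}; common: ∅.
  x = 4: f ≡ 0 at y ∈ {0}; g ≡ 0 at y ∈ ∅; common: ∅.
Collecting: common zeros = ∅, so the count is 0.
Comparison with the Bézout bound: 0 ≤ 4 = deg(f)·deg(g), as expected for curves with no common component (the affine F_5-count falls short of the bound because intersections may lie at infinity, over extension fields, or carry multiplicity).


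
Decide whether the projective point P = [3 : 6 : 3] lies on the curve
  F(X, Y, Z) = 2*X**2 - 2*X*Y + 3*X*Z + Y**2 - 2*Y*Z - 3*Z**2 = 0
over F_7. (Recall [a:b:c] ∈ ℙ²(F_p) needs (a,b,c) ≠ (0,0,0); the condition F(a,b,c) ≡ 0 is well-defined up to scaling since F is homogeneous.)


F(3,6,3) ≡ 3 (mod 7); P is NOT on the curve.

Evaluate F(3, 6, 3) term-by-term (mod 7).
  2*X**2 ↦ 2·9·1·1 = 18
  -2*X*Y ↦ -2·3·6·1 = -36
  3*X*Z ↦ 3·3·1·3 = 27
  Y**2 ↦ 1·1·36·1 = 36
  -2*Y*Z ↦ -2·1·6·3 = -36
  -3*Z**2 ↦ -3·1·1·9 = -27
Sum: F(3, 6, 3) = (18) + (-36) + (27) + (36) + (-36) + (-27) = -18.
Reducing mod 7: -18 ≡ 3 (mod 7).
Since F(a, b, c) ≡ 3 ≠ 0 (mod 7), P does NOT lie on the curve.


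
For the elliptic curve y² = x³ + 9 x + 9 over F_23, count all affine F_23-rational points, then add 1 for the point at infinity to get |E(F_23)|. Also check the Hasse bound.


Affine points = {(0, 3), (0, 20), (2, 9), (2, 14), (5, 8), (5, 15), (6, 7), (6, 16), (7, 1), (7, 22), (8, 8), (8, 15), (10, 8), (10, 15), (11, 6), (11, 17), (13, 0), (14, 2), (14, 21), (15, 0), (18, 0), (19, 1), (19, 22), (20, 1), (20, 22), (21, 11), (21, 12)}; affine count = 27; |E(F_23)| = 28.

Discriminant check: Δ ∝ 4a³ + 27b² = 4·9³ + 27·9² = 4·729 + 27·81 ≡ 20 (mod 23). Nonzero ⇒ E is nonsingular.
For each x ∈ F_23, compute rhs = x³ + 9·x + 9 mod 23, then count y ∈ F_23 with y² ≡ rhs.
  x = 0: rhs = 9, matching y values: 3, 20 (2 points).
  x = 1: rhs = 19, matching y values: none (0 points).
  x = 2: rhs = 12, matching y values: 9, 14 (2 points).
  x = 3: rhs = 17, matching y values: none (0 points).
  x = 4: rhs = 17, matching y values: none (0 points).
  x = 5: rhs = 18, matching y values: 8, 15 (2 points).
  x = 6: rhs = 3, matching y values: 7, 16 (2 points).
  x = 7: rhs = 1, matching y values: 1, 22 (2 points).
  x = 8: rhs = 18, matching y values: 8, 15 (2 points).
  x = 9: rhs = 14, matching y values: none (0 points).
  x = 10: rhs = 18, matching y values: 8, 15 (2 points).
  x = 11: rhs = 13, matching y values: 6, 17 (2 points).
  x = 12: rhs = 5, matching y values: none (0 points).
  x = 13: rhs = 0, matching y values: 0 (1 points).
  x = 14: rhs = 4, matching y values: 2, 21 (2 points).
  x = 15: rhs = 0, matching y values: 0 (1 points).
  x = 16: rhs = 17, matching y values: none (0 points).
  x = 17: rhs = 15, matching y values: none (0 points).
  x = 18: rhs = 0, matching y values: 0 (1 points).
  x = 19: rhs = 1, matching y values: 1, 22 (2 points).
  x = 20: rhs = 1, matching y values: 1, 22 (2 points).
  x = 21: rhs = 6, matching y values: 11, 12 (2 points).
  x = 22: rhs = 22, matching y values: none (0 points).
Total affine count: 27.
Full point count |E(F_23)| = 27 + 1 = 28.
Hasse bound: |28 − (23+1)| = |4| = 4 ≤ 2√23 ≈ 9.5917 ✓.


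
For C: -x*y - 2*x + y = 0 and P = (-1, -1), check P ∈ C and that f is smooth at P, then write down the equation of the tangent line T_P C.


Tangent line at P: -x + 2*y + 1 = 0.

Step 1: f(-1, -1) = 0, so P lies on C.
Step 2: partial derivatives
  f_x(x, y) = -y - 2, f_y(x, y) = 1 - x.
  f_x(P) = -1, f_y(P) = 2 (gradient nonzero, so P is smooth).
Step 3: tangent line at P: -1·(x − -1) + 2·(y − -1) = 0.
Expanding: -x + 2*y + 1 = 0.


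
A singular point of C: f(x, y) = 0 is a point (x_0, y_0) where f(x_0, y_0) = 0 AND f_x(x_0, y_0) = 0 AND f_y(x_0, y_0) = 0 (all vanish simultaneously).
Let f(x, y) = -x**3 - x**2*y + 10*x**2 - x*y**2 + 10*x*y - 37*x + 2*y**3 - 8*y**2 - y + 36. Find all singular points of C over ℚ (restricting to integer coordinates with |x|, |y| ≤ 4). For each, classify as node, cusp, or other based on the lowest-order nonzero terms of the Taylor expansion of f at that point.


Singular points: {(3, 2)}; classification: node.

Compute partial derivatives:
  f_x = -3*x**2 - 2*x*y + 20*x - y**2 + 10*y - 37.
  f_y = -x**2 - 2*x*y + 10*x + 6*y**2 - 16*y - 1.
Scan x_0 ∈ {−4, ..., 4}. For each x_0, f_y(x_0, y) is a polynomial in y; find its integer roots y ∈ {−4, ..., 4}, then test f_x and f at those candidates.
  x = -4: f_y(-4, y) = 6*y**2 - 8*y - 57; no integer root y with |y| ≤ 4.
  x = -3: f_y(-3, y) = 6*y**2 - 10*y - 40; no integer root y with |y| ≤ 4.
  x = -2: f_y(-2, y) = 6*y**2 - 12*y - 25; no integer root y with |y| ≤ 4.
  x = -1: f_y(-1, y) = 6*y**2 - 14*y - 12; vanishes at y ∈ {3}. (-1, 3): f_x = -33 ≠ 0.
  x = 0: f_y(0, y) = 6*y**2 - 16*y - 1; no integer root y with |y| ≤ 4.
  x = 1: f_y(1, y) = 6*y**2 - 18*y + 8; no integer root y with |y| ≤ 4.
  x = 2: f_y(2, y) = 6*y**2 - 20*y + 15; no integer root y with |y| ≤ 4.
  x = 3: f_y(3, y) = 6*y**2 - 22*y + 20; vanishes at y ∈ {2}. (3, 2): f_x = 0, f = 0 — SINGULAR.
  x = 4: f_y(4, y) = 6*y**2 - 24*y + 23; no integer root y with |y| ≤ 4.
Only singular point on the grid: (3, 2).
Classify: substitute x = 3 + u, y = 2 + v and expand: f = -u**3 - u**2*v - u**2 - u*v**2 + 2*v**3 + v**2.
No constant or linear terms (consistent with a singular point). Quadratic part: -u**2 + v**2. Cubic part: -u**3 - u**2*v - u*v**2 + 2*v**3.
The quadratic part v**2 - u**2 = (v − u)(v + u) splits into two distinct linear factors, so there are two distinct tangent lines y − 2 = ±(x − 3) — this is a node (ordinary double point).
Classification: node.


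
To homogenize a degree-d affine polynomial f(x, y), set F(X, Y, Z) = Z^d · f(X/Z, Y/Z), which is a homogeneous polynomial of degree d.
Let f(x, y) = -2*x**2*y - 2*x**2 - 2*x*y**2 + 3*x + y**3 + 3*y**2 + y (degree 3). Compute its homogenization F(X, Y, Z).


F(X, Y, Z) = -2*X**2*Y - 2*X**2*Z - 2*X*Y**2 + 3*X*Z**2 + Y**3 + 3*Y**2*Z + Y*Z**2

deg(f) = 3.
Substitute x = X/Z, y = Y/Z into f, then multiply by Z^3.
  monomial -2·x^2·y^1 ↦ -2·X^2·Y^1·Z^0.
  monomial -2·x^2·y^0 ↦ -2·X^2·Y^0·Z^1.
  monomial -2·x^1·y^2 ↦ -2·X^1·Y^2·Z^0.
  monomial 3·x^1·y^0 ↦ 3·X^1·Y^0·Z^2.
  monomial 1·x^0·y^3 ↦ 1·X^0·Y^3·Z^0.
  monomial 3·x^0·y^2 ↦ 3·X^0·Y^2·Z^1.
  monomial 1·x^0·y^1 ↦ 1·X^0·Y^1·Z^2.
Collecting: F(X, Y, Z) = -2*X**2*Y - 2*X**2*Z - 2*X*Y**2 + 3*X*Z**2 + Y**3 + 3*Y**2*Z + Y*Z**2.
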